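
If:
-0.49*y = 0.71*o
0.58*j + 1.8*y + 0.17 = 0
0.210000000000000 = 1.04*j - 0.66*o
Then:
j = 0.28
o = 0.13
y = -0.19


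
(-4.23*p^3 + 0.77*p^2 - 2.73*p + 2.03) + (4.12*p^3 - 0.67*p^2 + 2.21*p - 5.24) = -0.11*p^3 + 0.1*p^2 - 0.52*p - 3.21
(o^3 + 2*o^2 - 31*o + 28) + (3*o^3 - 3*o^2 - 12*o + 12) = 4*o^3 - o^2 - 43*o + 40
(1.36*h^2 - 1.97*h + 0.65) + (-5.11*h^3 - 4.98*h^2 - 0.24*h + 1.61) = -5.11*h^3 - 3.62*h^2 - 2.21*h + 2.26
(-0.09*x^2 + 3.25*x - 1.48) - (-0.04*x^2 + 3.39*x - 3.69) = -0.05*x^2 - 0.14*x + 2.21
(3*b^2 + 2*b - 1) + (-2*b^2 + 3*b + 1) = b^2 + 5*b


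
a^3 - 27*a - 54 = (a - 6)*(a + 3)^2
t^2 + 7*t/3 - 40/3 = (t - 8/3)*(t + 5)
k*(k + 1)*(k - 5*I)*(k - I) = k^4 + k^3 - 6*I*k^3 - 5*k^2 - 6*I*k^2 - 5*k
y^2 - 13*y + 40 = (y - 8)*(y - 5)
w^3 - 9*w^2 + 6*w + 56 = (w - 7)*(w - 4)*(w + 2)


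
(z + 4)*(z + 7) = z^2 + 11*z + 28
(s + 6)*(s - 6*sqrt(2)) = s^2 - 6*sqrt(2)*s + 6*s - 36*sqrt(2)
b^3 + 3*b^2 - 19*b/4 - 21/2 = (b - 2)*(b + 3/2)*(b + 7/2)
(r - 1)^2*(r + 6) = r^3 + 4*r^2 - 11*r + 6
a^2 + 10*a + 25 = (a + 5)^2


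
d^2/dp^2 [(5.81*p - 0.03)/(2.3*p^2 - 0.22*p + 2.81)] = ((2.6944 - 80.178*p)*(2.3*p^2 - 0.22*p + 2.81) + (4.6*p - 0.22)*(5.81*p - 0.03)*(9.2*p - 0.44))/(2.3*p^2 - 0.22*p + 2.81)^3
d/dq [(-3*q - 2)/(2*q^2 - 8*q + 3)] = (6*q^2 + 8*q - 25)/(4*q^4 - 32*q^3 + 76*q^2 - 48*q + 9)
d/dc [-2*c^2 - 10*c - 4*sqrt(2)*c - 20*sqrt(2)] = -4*c - 10 - 4*sqrt(2)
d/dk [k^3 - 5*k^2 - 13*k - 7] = 3*k^2 - 10*k - 13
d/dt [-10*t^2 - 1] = -20*t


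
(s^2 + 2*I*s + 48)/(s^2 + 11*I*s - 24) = (s - 6*I)/(s + 3*I)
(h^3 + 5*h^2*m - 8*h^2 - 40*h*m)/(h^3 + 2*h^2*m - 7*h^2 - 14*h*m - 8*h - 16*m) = h*(h + 5*m)/(h^2 + 2*h*m + h + 2*m)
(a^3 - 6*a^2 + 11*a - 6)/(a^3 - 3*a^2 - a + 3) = (a - 2)/(a + 1)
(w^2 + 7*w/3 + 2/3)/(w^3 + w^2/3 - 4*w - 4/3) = 1/(w - 2)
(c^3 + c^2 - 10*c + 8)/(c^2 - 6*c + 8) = (c^2 + 3*c - 4)/(c - 4)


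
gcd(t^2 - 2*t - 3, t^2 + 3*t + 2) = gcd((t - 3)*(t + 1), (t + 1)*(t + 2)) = t + 1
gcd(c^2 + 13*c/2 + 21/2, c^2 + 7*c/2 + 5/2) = 1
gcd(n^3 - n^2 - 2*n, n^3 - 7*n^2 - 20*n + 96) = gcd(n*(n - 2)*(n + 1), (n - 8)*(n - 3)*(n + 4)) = 1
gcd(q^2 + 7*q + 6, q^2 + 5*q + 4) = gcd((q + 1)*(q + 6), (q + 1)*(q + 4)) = q + 1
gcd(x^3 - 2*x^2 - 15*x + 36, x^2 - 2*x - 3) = x - 3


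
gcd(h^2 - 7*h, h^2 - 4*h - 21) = h - 7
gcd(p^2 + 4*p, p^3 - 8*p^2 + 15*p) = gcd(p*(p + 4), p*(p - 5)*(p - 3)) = p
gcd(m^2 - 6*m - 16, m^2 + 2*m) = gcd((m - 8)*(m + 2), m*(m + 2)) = m + 2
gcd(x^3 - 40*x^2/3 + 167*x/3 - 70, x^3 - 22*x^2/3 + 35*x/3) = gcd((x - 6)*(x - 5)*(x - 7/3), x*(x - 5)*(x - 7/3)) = x^2 - 22*x/3 + 35/3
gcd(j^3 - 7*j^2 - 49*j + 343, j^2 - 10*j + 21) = j - 7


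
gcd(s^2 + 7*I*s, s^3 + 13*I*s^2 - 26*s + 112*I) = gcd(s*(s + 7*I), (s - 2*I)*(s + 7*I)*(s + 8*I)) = s + 7*I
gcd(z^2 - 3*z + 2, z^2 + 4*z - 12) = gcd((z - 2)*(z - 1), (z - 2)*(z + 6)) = z - 2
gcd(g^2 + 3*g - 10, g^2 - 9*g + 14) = g - 2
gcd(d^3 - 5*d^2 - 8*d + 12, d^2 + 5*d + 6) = d + 2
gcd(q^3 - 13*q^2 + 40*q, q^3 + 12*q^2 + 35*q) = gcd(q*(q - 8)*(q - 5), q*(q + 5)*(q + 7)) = q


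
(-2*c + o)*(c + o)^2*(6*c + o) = -12*c^4 - 20*c^3*o - 3*c^2*o^2 + 6*c*o^3 + o^4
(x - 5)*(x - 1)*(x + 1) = x^3 - 5*x^2 - x + 5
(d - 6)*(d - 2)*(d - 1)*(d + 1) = d^4 - 8*d^3 + 11*d^2 + 8*d - 12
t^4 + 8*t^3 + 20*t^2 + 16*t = t*(t + 2)^2*(t + 4)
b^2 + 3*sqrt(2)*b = b*(b + 3*sqrt(2))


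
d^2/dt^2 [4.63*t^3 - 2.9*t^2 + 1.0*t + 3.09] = 27.78*t - 5.8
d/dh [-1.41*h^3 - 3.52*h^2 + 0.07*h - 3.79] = -4.23*h^2 - 7.04*h + 0.07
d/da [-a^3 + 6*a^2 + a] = -3*a^2 + 12*a + 1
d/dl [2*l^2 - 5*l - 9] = 4*l - 5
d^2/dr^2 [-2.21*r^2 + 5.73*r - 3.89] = -4.42000000000000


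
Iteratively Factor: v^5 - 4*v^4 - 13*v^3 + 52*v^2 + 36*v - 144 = (v - 3)*(v^4 - v^3 - 16*v^2 + 4*v + 48) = (v - 4)*(v - 3)*(v^3 + 3*v^2 - 4*v - 12) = (v - 4)*(v - 3)*(v - 2)*(v^2 + 5*v + 6) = (v - 4)*(v - 3)*(v - 2)*(v + 3)*(v + 2)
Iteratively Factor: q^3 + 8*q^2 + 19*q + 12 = (q + 1)*(q^2 + 7*q + 12) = (q + 1)*(q + 4)*(q + 3)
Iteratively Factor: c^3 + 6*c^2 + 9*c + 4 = (c + 4)*(c^2 + 2*c + 1) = (c + 1)*(c + 4)*(c + 1)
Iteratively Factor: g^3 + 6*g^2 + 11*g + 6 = (g + 2)*(g^2 + 4*g + 3) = (g + 1)*(g + 2)*(g + 3)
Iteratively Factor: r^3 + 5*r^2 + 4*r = (r + 4)*(r^2 + r) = (r + 1)*(r + 4)*(r)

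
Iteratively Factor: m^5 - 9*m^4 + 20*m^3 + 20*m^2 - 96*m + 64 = (m + 2)*(m^4 - 11*m^3 + 42*m^2 - 64*m + 32) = (m - 1)*(m + 2)*(m^3 - 10*m^2 + 32*m - 32) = (m - 4)*(m - 1)*(m + 2)*(m^2 - 6*m + 8) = (m - 4)*(m - 2)*(m - 1)*(m + 2)*(m - 4)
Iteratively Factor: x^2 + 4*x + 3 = (x + 3)*(x + 1)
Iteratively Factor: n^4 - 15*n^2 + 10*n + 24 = (n + 1)*(n^3 - n^2 - 14*n + 24) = (n + 1)*(n + 4)*(n^2 - 5*n + 6) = (n - 2)*(n + 1)*(n + 4)*(n - 3)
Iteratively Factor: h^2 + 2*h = (h)*(h + 2)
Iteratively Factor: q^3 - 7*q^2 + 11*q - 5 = (q - 1)*(q^2 - 6*q + 5) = (q - 5)*(q - 1)*(q - 1)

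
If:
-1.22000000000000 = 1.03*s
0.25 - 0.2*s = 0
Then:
No Solution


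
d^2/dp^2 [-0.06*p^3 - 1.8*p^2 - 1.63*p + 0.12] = -0.36*p - 3.6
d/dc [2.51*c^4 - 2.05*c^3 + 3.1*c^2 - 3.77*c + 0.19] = 10.04*c^3 - 6.15*c^2 + 6.2*c - 3.77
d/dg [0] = 0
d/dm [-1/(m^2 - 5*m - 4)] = (2*m - 5)/(-m^2 + 5*m + 4)^2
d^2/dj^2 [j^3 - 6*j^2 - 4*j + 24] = 6*j - 12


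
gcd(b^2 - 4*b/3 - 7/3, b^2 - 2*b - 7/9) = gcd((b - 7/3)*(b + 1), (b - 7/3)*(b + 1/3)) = b - 7/3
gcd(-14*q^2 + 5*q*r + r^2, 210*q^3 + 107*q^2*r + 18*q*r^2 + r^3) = 7*q + r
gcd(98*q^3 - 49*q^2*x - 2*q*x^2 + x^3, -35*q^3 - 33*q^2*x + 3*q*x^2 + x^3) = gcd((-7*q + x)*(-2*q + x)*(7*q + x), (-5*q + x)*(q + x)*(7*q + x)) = 7*q + x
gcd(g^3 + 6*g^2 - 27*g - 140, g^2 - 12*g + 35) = g - 5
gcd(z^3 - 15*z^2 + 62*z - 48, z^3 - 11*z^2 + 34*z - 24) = z^2 - 7*z + 6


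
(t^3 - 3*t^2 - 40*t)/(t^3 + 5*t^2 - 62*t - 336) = t*(t + 5)/(t^2 + 13*t + 42)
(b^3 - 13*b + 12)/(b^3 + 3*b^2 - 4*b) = (b - 3)/b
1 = 1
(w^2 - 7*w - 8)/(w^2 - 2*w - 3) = (w - 8)/(w - 3)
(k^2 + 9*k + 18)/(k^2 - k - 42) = (k + 3)/(k - 7)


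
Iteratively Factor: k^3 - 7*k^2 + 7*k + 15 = (k + 1)*(k^2 - 8*k + 15) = (k - 3)*(k + 1)*(k - 5)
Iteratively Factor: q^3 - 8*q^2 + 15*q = (q)*(q^2 - 8*q + 15) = q*(q - 5)*(q - 3)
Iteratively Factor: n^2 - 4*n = (n)*(n - 4)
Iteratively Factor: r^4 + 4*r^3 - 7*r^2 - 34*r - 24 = (r + 1)*(r^3 + 3*r^2 - 10*r - 24) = (r - 3)*(r + 1)*(r^2 + 6*r + 8) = (r - 3)*(r + 1)*(r + 2)*(r + 4)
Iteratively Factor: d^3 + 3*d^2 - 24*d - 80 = (d - 5)*(d^2 + 8*d + 16) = (d - 5)*(d + 4)*(d + 4)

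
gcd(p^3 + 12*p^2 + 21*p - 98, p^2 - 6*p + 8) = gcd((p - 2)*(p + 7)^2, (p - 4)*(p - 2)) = p - 2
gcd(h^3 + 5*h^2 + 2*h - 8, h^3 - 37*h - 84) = h + 4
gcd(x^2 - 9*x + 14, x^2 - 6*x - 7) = x - 7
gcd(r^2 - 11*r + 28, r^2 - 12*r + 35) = r - 7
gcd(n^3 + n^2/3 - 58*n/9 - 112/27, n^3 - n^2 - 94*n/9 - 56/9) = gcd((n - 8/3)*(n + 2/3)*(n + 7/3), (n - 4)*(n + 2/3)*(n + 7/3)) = n^2 + 3*n + 14/9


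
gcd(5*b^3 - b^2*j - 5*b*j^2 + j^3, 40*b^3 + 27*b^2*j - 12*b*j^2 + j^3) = 5*b^2 + 4*b*j - j^2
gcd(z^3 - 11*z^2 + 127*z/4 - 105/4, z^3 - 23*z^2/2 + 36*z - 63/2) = z^2 - 17*z/2 + 21/2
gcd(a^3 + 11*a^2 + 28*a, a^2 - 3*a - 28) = a + 4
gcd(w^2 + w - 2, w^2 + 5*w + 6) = w + 2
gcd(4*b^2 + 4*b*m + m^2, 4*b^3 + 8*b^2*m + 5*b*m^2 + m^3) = 4*b^2 + 4*b*m + m^2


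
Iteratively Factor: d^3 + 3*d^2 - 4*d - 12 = (d + 2)*(d^2 + d - 6) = (d - 2)*(d + 2)*(d + 3)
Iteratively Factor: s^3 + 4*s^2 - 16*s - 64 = (s + 4)*(s^2 - 16) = (s - 4)*(s + 4)*(s + 4)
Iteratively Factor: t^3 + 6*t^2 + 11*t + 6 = (t + 3)*(t^2 + 3*t + 2) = (t + 1)*(t + 3)*(t + 2)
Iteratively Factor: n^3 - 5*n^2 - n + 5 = (n + 1)*(n^2 - 6*n + 5) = (n - 5)*(n + 1)*(n - 1)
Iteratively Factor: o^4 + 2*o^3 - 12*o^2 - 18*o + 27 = (o + 3)*(o^3 - o^2 - 9*o + 9) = (o + 3)^2*(o^2 - 4*o + 3) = (o - 3)*(o + 3)^2*(o - 1)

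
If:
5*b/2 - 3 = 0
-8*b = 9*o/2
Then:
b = 6/5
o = -32/15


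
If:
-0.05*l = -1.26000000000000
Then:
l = 25.20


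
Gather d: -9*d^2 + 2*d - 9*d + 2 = -9*d^2 - 7*d + 2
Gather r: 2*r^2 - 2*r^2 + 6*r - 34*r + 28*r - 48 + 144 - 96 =0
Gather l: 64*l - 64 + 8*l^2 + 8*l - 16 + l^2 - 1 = 9*l^2 + 72*l - 81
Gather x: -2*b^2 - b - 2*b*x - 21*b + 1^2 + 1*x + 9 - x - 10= -2*b^2 - 2*b*x - 22*b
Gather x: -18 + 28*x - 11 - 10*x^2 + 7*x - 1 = -10*x^2 + 35*x - 30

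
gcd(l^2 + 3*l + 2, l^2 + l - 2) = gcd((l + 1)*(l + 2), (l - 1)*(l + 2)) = l + 2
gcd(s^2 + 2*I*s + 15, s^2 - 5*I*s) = 1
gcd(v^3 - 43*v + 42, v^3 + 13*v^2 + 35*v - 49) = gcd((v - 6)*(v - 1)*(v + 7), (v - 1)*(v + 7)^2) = v^2 + 6*v - 7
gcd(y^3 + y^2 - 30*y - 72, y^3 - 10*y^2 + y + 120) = y + 3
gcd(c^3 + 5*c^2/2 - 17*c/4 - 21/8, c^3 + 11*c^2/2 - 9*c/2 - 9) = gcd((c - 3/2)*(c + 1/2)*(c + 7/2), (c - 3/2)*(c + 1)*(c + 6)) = c - 3/2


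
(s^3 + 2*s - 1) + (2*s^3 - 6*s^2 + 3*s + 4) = 3*s^3 - 6*s^2 + 5*s + 3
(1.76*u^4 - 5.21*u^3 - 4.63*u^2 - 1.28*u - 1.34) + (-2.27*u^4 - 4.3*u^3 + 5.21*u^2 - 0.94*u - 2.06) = -0.51*u^4 - 9.51*u^3 + 0.58*u^2 - 2.22*u - 3.4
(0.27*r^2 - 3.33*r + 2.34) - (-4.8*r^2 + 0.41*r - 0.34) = 5.07*r^2 - 3.74*r + 2.68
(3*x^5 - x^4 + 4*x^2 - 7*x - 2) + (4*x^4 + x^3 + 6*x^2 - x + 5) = 3*x^5 + 3*x^4 + x^3 + 10*x^2 - 8*x + 3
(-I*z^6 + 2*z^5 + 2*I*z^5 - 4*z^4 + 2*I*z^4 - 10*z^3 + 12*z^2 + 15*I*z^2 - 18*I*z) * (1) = -I*z^6 + 2*z^5 + 2*I*z^5 - 4*z^4 + 2*I*z^4 - 10*z^3 + 12*z^2 + 15*I*z^2 - 18*I*z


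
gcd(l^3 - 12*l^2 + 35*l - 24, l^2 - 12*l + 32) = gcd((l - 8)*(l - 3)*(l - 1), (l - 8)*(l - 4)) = l - 8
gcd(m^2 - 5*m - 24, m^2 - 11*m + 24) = m - 8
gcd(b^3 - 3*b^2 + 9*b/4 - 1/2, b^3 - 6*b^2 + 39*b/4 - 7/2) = b^2 - 5*b/2 + 1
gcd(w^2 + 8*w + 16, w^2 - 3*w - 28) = w + 4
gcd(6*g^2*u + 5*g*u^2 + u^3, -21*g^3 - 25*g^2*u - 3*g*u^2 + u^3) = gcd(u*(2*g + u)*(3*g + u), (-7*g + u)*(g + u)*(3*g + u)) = 3*g + u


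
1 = 1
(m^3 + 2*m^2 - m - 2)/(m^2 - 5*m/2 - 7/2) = 2*(m^2 + m - 2)/(2*m - 7)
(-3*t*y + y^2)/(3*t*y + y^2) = (-3*t + y)/(3*t + y)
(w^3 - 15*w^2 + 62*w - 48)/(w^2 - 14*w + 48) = w - 1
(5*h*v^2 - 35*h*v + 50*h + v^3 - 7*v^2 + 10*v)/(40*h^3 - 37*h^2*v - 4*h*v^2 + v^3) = (v^2 - 7*v + 10)/(8*h^2 - 9*h*v + v^2)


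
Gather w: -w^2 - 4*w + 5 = -w^2 - 4*w + 5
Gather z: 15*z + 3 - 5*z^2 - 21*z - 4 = -5*z^2 - 6*z - 1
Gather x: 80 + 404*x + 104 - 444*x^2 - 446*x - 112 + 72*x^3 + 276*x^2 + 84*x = 72*x^3 - 168*x^2 + 42*x + 72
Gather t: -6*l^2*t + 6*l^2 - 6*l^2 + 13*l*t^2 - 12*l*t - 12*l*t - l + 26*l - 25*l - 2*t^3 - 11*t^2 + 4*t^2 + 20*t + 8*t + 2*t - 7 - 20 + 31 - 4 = -2*t^3 + t^2*(13*l - 7) + t*(-6*l^2 - 24*l + 30)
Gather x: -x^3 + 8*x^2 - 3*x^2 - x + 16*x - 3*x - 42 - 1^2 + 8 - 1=-x^3 + 5*x^2 + 12*x - 36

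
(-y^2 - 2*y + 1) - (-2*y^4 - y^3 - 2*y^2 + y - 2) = 2*y^4 + y^3 + y^2 - 3*y + 3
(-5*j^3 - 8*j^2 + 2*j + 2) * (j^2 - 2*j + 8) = -5*j^5 + 2*j^4 - 22*j^3 - 66*j^2 + 12*j + 16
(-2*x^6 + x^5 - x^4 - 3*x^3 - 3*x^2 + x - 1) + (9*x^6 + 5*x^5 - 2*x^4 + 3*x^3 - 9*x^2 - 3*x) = 7*x^6 + 6*x^5 - 3*x^4 - 12*x^2 - 2*x - 1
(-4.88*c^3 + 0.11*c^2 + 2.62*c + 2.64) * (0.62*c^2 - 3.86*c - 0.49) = -3.0256*c^5 + 18.905*c^4 + 3.591*c^3 - 8.5303*c^2 - 11.4742*c - 1.2936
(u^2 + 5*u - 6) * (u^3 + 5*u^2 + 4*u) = u^5 + 10*u^4 + 23*u^3 - 10*u^2 - 24*u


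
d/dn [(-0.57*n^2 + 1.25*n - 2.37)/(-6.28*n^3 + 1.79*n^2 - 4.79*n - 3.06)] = (-3.5796*n^4 + 15.7*n^3 - 44.158*n^2 + 11.973*n - 15.1773)/(39.4384*n^6 - 22.4824*n^5 + 63.3665*n^4 + 21.2854*n^3 + 11.9893*n^2 + 29.3148*n + 9.3636)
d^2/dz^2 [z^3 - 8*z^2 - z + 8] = 6*z - 16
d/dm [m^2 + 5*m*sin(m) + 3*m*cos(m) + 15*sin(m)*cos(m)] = -3*m*sin(m) + 5*m*cos(m) + 2*m + 5*sin(m) + 3*cos(m) + 15*cos(2*m)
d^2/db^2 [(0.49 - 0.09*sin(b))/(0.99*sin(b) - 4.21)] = (-0.105138*sin(b)^2 - 0.447102*sin(b) + 0.210276)/(0.970299*sin(b)^3 - 12.378663*sin(b)^2 + 52.640577*sin(b) - 74.618461)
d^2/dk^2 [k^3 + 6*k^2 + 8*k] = 6*k + 12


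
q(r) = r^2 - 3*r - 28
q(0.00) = -28.00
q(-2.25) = -16.19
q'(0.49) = -2.02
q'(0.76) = -1.48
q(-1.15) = -23.23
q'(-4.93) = -12.86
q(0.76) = -29.70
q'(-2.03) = -7.06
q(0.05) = -28.15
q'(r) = 2*r - 3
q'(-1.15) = -5.30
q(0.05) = -28.15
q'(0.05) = -2.90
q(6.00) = -10.00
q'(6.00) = 9.00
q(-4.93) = 11.09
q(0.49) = -29.23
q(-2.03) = -17.79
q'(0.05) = -2.90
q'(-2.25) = -7.50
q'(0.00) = -3.00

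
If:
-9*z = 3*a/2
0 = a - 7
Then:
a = 7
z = -7/6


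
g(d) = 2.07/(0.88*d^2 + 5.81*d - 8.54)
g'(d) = 2.07*(-1.76*d - 5.81)/(0.88*d^2 + 5.81*d - 8.54)^2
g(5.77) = 0.04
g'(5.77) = -0.01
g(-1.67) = -0.13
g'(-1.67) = -0.02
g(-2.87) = -0.12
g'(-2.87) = -0.00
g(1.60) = 0.69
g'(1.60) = -1.97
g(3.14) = 0.11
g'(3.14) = -0.07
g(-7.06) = -0.36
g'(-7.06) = 0.42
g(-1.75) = -0.13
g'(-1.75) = -0.02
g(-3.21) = -0.11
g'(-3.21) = -0.00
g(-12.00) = 0.04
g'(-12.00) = 0.01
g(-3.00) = -0.11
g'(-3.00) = -0.00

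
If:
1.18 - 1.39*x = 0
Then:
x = 0.85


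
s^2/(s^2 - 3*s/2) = 2*s/(2*s - 3)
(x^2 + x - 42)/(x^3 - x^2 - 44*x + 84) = 1/(x - 2)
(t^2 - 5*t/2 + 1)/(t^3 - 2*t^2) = (t - 1/2)/t^2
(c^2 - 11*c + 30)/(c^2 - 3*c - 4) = (-c^2 + 11*c - 30)/(-c^2 + 3*c + 4)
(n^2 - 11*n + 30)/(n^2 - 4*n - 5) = (n - 6)/(n + 1)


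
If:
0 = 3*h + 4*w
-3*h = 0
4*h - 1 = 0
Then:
No Solution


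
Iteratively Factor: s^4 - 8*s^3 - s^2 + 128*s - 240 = (s - 4)*(s^3 - 4*s^2 - 17*s + 60) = (s - 4)*(s - 3)*(s^2 - s - 20) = (s - 5)*(s - 4)*(s - 3)*(s + 4)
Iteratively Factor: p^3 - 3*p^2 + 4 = (p - 2)*(p^2 - p - 2) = (p - 2)*(p + 1)*(p - 2)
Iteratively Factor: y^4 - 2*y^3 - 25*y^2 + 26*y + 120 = (y + 2)*(y^3 - 4*y^2 - 17*y + 60) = (y + 2)*(y + 4)*(y^2 - 8*y + 15) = (y - 5)*(y + 2)*(y + 4)*(y - 3)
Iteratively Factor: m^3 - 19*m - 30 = (m - 5)*(m^2 + 5*m + 6) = (m - 5)*(m + 3)*(m + 2)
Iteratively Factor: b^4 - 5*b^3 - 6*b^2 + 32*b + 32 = (b + 1)*(b^3 - 6*b^2 + 32) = (b - 4)*(b + 1)*(b^2 - 2*b - 8) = (b - 4)*(b + 1)*(b + 2)*(b - 4)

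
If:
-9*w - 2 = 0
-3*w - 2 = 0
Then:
No Solution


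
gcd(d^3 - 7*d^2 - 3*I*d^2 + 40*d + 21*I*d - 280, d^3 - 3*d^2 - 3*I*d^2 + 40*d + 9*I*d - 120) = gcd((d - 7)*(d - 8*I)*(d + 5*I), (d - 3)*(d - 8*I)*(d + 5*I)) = d^2 - 3*I*d + 40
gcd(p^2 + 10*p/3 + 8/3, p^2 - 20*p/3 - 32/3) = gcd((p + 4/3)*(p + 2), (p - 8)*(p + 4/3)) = p + 4/3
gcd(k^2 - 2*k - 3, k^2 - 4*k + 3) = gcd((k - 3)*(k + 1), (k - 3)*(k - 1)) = k - 3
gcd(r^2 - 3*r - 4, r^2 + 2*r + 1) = r + 1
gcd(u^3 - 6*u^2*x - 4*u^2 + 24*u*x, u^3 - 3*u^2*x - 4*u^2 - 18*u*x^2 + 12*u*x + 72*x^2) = -u^2 + 6*u*x + 4*u - 24*x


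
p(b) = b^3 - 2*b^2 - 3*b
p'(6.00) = 81.00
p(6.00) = 126.00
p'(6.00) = 81.00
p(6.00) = 126.00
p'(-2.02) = 17.32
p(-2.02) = -10.34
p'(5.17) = 56.51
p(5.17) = 69.22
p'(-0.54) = 0.03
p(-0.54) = 0.88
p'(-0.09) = -2.62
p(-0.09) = 0.25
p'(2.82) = 9.58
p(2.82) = -1.94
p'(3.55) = 20.61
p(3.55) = 8.88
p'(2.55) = 6.31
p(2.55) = -4.07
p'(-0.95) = 3.51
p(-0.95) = 0.19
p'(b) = 3*b^2 - 4*b - 3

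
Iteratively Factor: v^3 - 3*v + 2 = (v + 2)*(v^2 - 2*v + 1) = (v - 1)*(v + 2)*(v - 1)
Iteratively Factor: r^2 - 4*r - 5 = (r - 5)*(r + 1)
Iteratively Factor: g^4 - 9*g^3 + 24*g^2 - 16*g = (g - 4)*(g^3 - 5*g^2 + 4*g) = (g - 4)^2*(g^2 - g) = g*(g - 4)^2*(g - 1)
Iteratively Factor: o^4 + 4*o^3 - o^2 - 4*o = (o)*(o^3 + 4*o^2 - o - 4) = o*(o - 1)*(o^2 + 5*o + 4) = o*(o - 1)*(o + 4)*(o + 1)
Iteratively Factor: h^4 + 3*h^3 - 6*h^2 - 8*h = (h - 2)*(h^3 + 5*h^2 + 4*h) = h*(h - 2)*(h^2 + 5*h + 4) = h*(h - 2)*(h + 1)*(h + 4)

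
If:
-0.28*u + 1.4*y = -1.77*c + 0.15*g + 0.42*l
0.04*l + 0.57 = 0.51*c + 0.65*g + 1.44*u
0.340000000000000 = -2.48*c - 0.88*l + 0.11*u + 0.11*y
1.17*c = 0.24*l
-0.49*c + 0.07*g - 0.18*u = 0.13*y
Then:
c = -0.05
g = 0.40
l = -0.22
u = 0.22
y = 0.08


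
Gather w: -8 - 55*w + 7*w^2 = 7*w^2 - 55*w - 8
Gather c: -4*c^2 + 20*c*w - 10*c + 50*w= -4*c^2 + c*(20*w - 10) + 50*w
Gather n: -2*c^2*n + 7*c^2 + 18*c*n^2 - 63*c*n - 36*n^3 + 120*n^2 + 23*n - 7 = 7*c^2 - 36*n^3 + n^2*(18*c + 120) + n*(-2*c^2 - 63*c + 23) - 7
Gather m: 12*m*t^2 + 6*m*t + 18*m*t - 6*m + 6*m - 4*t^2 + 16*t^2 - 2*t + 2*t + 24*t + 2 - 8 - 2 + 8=m*(12*t^2 + 24*t) + 12*t^2 + 24*t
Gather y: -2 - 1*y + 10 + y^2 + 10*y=y^2 + 9*y + 8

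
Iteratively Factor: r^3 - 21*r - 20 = (r + 4)*(r^2 - 4*r - 5) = (r - 5)*(r + 4)*(r + 1)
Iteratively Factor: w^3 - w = (w)*(w^2 - 1) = w*(w - 1)*(w + 1)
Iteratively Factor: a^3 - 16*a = (a)*(a^2 - 16) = a*(a - 4)*(a + 4)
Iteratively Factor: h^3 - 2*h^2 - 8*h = (h)*(h^2 - 2*h - 8) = h*(h + 2)*(h - 4)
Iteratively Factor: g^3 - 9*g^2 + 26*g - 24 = (g - 4)*(g^2 - 5*g + 6) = (g - 4)*(g - 3)*(g - 2)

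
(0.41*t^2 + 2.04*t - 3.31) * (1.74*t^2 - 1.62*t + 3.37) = 0.7134*t^4 + 2.8854*t^3 - 7.6825*t^2 + 12.237*t - 11.1547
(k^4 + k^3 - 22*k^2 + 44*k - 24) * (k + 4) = k^5 + 5*k^4 - 18*k^3 - 44*k^2 + 152*k - 96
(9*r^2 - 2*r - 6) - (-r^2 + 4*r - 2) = 10*r^2 - 6*r - 4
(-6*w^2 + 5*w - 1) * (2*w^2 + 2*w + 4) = -12*w^4 - 2*w^3 - 16*w^2 + 18*w - 4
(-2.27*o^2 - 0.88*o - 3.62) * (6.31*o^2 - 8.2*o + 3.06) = -14.3237*o^4 + 13.0612*o^3 - 22.5724*o^2 + 26.9912*o - 11.0772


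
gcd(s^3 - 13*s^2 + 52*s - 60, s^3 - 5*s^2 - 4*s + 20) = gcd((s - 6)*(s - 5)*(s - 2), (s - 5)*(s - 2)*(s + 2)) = s^2 - 7*s + 10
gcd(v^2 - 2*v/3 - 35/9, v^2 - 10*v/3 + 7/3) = v - 7/3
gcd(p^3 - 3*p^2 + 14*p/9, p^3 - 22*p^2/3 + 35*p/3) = p^2 - 7*p/3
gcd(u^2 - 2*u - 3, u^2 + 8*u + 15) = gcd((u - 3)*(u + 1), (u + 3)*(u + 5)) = 1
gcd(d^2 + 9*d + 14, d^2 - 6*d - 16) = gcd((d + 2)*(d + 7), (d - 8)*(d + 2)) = d + 2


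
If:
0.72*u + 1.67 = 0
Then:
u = -2.32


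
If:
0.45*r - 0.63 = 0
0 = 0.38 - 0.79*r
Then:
No Solution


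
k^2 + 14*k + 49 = (k + 7)^2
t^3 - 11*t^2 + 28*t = t*(t - 7)*(t - 4)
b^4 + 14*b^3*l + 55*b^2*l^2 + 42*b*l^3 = b*(b + l)*(b + 6*l)*(b + 7*l)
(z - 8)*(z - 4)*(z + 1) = z^3 - 11*z^2 + 20*z + 32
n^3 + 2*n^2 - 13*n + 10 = (n - 2)*(n - 1)*(n + 5)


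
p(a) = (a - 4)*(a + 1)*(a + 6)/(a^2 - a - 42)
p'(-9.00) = 0.91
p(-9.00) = -6.50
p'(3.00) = -0.50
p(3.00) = 1.00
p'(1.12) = 0.31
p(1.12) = 1.04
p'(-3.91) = 0.80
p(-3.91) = -2.11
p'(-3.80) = 0.79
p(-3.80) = -2.02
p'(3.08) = -0.56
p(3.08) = 0.96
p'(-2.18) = 0.72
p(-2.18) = -0.79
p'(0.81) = 0.37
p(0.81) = 0.93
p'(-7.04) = 0.88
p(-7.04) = -4.75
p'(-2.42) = 0.73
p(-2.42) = -0.97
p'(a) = (1 - 2*a)*(a - 4)*(a + 1)*(a + 6)/(a^2 - a - 42)^2 + (a - 4)*(a + 1)/(a^2 - a - 42) + (a - 4)*(a + 6)/(a^2 - a - 42) + (a + 1)*(a + 6)/(a^2 - a - 42)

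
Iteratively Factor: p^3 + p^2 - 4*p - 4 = (p + 1)*(p^2 - 4) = (p + 1)*(p + 2)*(p - 2)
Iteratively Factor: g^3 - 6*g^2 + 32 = (g + 2)*(g^2 - 8*g + 16) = (g - 4)*(g + 2)*(g - 4)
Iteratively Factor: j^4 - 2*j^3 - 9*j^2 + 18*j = (j - 3)*(j^3 + j^2 - 6*j) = (j - 3)*(j - 2)*(j^2 + 3*j) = (j - 3)*(j - 2)*(j + 3)*(j)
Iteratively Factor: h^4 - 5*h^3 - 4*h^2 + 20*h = (h + 2)*(h^3 - 7*h^2 + 10*h) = (h - 2)*(h + 2)*(h^2 - 5*h) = h*(h - 2)*(h + 2)*(h - 5)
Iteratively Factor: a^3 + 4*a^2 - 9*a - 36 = (a + 3)*(a^2 + a - 12) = (a - 3)*(a + 3)*(a + 4)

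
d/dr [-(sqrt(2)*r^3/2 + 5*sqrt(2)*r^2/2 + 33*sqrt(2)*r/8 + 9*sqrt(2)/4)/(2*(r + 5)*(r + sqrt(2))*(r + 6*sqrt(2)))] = (-56*r^4 - 560*r^3 - 30*sqrt(2)*r^3 - 741*sqrt(2)*r^2 - 938*r^2 - 2220*sqrt(2)*r + 504*r - 1764*sqrt(2) + 1260)/(16*(r^6 + 10*r^5 + 14*sqrt(2)*r^5 + 147*r^4 + 140*sqrt(2)*r^4 + 518*sqrt(2)*r^3 + 1220*r^3 + 1680*sqrt(2)*r^2 + 3194*r^2 + 1440*r + 4200*sqrt(2)*r + 3600))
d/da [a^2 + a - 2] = 2*a + 1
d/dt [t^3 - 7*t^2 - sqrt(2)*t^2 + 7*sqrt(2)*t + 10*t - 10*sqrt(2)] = 3*t^2 - 14*t - 2*sqrt(2)*t + 7*sqrt(2) + 10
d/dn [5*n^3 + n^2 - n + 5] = 15*n^2 + 2*n - 1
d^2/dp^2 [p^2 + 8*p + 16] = 2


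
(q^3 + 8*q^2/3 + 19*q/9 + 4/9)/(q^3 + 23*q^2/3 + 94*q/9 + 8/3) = (q + 1)/(q + 6)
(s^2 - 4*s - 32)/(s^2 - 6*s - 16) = (s + 4)/(s + 2)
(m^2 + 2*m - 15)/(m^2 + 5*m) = (m - 3)/m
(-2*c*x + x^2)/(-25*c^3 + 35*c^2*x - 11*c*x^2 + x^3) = x*(2*c - x)/(25*c^3 - 35*c^2*x + 11*c*x^2 - x^3)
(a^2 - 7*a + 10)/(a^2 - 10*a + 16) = (a - 5)/(a - 8)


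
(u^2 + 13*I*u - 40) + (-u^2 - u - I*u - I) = -u + 12*I*u - 40 - I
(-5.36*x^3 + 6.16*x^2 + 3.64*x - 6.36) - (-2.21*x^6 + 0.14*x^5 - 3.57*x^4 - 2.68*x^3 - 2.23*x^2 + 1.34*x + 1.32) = 2.21*x^6 - 0.14*x^5 + 3.57*x^4 - 2.68*x^3 + 8.39*x^2 + 2.3*x - 7.68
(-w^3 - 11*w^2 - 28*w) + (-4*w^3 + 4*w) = -5*w^3 - 11*w^2 - 24*w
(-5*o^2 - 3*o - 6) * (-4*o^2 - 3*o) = 20*o^4 + 27*o^3 + 33*o^2 + 18*o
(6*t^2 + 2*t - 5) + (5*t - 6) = 6*t^2 + 7*t - 11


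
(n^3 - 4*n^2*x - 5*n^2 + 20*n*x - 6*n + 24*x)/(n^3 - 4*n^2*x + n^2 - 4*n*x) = (n - 6)/n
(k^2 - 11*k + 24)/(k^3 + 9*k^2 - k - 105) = (k - 8)/(k^2 + 12*k + 35)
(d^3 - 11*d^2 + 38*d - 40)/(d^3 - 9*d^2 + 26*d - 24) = (d - 5)/(d - 3)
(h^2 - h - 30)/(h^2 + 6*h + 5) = (h - 6)/(h + 1)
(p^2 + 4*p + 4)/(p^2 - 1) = (p^2 + 4*p + 4)/(p^2 - 1)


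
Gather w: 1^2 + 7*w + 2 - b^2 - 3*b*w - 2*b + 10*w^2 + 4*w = -b^2 - 2*b + 10*w^2 + w*(11 - 3*b) + 3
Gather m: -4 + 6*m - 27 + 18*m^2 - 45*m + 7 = 18*m^2 - 39*m - 24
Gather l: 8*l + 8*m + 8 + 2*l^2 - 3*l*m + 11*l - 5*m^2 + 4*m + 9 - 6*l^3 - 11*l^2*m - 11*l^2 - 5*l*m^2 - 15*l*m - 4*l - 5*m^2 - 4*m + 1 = -6*l^3 + l^2*(-11*m - 9) + l*(-5*m^2 - 18*m + 15) - 10*m^2 + 8*m + 18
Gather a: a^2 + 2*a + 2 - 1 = a^2 + 2*a + 1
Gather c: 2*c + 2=2*c + 2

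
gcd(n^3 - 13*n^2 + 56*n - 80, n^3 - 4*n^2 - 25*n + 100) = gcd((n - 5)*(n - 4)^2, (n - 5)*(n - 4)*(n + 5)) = n^2 - 9*n + 20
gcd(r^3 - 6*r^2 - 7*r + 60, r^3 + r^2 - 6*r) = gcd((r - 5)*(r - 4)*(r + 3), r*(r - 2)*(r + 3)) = r + 3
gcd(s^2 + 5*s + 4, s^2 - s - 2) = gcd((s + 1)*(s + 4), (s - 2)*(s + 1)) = s + 1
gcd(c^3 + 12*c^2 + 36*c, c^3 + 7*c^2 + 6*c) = c^2 + 6*c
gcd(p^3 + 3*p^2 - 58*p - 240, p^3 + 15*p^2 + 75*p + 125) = p + 5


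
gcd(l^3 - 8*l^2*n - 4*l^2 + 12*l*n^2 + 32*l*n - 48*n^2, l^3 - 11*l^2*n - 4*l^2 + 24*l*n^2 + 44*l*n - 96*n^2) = l - 4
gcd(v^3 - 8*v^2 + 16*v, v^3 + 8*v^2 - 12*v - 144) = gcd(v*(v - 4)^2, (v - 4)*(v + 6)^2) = v - 4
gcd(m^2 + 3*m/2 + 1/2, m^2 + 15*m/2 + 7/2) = m + 1/2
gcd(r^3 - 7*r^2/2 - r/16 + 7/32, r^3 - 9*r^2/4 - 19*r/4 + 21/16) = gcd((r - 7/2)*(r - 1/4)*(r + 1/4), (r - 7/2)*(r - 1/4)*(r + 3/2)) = r^2 - 15*r/4 + 7/8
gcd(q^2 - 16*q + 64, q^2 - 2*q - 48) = q - 8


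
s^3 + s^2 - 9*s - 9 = (s - 3)*(s + 1)*(s + 3)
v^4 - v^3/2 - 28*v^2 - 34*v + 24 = (v - 6)*(v - 1/2)*(v + 2)*(v + 4)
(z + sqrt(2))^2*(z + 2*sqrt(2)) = z^3 + 4*sqrt(2)*z^2 + 10*z + 4*sqrt(2)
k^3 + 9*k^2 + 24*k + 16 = (k + 1)*(k + 4)^2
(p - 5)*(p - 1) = p^2 - 6*p + 5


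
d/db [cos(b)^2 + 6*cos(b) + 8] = -2*(cos(b) + 3)*sin(b)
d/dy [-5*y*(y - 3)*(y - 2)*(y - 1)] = -20*y^3 + 90*y^2 - 110*y + 30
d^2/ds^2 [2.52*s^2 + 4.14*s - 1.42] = 5.04000000000000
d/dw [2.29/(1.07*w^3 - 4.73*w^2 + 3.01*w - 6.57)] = (-7.3509*w^2 + 21.6634*w - 6.8929)/(1.07*w^3 - 4.73*w^2 + 3.01*w - 6.57)^2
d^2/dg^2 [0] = 0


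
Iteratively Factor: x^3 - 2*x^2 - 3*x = (x - 3)*(x^2 + x) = x*(x - 3)*(x + 1)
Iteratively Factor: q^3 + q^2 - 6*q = (q + 3)*(q^2 - 2*q) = (q - 2)*(q + 3)*(q)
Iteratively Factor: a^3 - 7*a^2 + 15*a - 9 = (a - 3)*(a^2 - 4*a + 3) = (a - 3)*(a - 1)*(a - 3)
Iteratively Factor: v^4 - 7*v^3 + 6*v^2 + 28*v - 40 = (v - 2)*(v^3 - 5*v^2 - 4*v + 20) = (v - 2)^2*(v^2 - 3*v - 10) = (v - 2)^2*(v + 2)*(v - 5)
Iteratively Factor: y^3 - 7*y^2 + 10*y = (y - 2)*(y^2 - 5*y) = y*(y - 2)*(y - 5)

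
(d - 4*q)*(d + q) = d^2 - 3*d*q - 4*q^2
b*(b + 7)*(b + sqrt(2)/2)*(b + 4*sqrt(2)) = b^4 + 9*sqrt(2)*b^3/2 + 7*b^3 + 4*b^2 + 63*sqrt(2)*b^2/2 + 28*b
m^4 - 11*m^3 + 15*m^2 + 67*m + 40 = (m - 8)*(m - 5)*(m + 1)^2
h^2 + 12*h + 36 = (h + 6)^2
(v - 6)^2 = v^2 - 12*v + 36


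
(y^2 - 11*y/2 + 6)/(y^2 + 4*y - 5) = (y^2 - 11*y/2 + 6)/(y^2 + 4*y - 5)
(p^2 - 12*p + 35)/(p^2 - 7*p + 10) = (p - 7)/(p - 2)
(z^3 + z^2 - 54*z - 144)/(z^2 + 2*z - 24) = (z^2 - 5*z - 24)/(z - 4)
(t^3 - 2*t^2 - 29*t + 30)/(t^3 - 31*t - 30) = (t - 1)/(t + 1)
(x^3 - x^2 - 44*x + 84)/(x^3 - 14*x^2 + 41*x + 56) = (x^3 - x^2 - 44*x + 84)/(x^3 - 14*x^2 + 41*x + 56)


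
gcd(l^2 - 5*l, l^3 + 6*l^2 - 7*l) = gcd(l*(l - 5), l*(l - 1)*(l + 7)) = l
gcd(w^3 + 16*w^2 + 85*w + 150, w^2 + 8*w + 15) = w + 5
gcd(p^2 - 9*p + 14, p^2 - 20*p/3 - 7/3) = p - 7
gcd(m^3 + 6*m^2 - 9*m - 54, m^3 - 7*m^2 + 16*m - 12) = m - 3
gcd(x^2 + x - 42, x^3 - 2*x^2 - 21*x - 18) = x - 6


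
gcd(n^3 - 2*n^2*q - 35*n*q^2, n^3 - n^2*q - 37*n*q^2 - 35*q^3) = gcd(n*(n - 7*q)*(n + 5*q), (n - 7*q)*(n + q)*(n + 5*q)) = -n^2 + 2*n*q + 35*q^2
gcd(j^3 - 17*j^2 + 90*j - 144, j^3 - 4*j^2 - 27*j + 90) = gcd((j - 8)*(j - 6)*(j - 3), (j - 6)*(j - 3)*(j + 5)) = j^2 - 9*j + 18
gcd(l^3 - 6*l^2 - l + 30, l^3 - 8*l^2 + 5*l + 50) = l^2 - 3*l - 10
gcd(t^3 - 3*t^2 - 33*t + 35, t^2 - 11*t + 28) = t - 7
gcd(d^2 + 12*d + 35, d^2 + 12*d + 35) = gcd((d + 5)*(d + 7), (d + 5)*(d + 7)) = d^2 + 12*d + 35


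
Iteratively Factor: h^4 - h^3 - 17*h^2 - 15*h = (h + 1)*(h^3 - 2*h^2 - 15*h) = (h + 1)*(h + 3)*(h^2 - 5*h) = h*(h + 1)*(h + 3)*(h - 5)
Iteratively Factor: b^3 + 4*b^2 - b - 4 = (b + 4)*(b^2 - 1) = (b - 1)*(b + 4)*(b + 1)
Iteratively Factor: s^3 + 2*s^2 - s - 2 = (s + 2)*(s^2 - 1) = (s - 1)*(s + 2)*(s + 1)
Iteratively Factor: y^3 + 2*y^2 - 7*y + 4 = (y - 1)*(y^2 + 3*y - 4) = (y - 1)*(y + 4)*(y - 1)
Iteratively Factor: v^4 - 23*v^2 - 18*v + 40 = (v + 4)*(v^3 - 4*v^2 - 7*v + 10) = (v - 1)*(v + 4)*(v^2 - 3*v - 10) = (v - 5)*(v - 1)*(v + 4)*(v + 2)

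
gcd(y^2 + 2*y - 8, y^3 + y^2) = 1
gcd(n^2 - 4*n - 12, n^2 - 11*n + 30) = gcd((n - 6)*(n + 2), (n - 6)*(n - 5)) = n - 6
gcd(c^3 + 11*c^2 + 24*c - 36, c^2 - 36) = c + 6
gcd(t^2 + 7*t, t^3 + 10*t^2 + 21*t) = t^2 + 7*t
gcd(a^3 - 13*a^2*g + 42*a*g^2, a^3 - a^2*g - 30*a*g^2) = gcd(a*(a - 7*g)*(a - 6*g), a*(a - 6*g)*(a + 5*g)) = a^2 - 6*a*g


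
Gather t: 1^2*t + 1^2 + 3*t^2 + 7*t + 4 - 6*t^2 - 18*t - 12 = -3*t^2 - 10*t - 7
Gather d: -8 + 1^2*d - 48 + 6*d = 7*d - 56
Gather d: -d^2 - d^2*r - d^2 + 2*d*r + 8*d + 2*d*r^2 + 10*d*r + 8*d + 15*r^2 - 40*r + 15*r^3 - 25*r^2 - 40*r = d^2*(-r - 2) + d*(2*r^2 + 12*r + 16) + 15*r^3 - 10*r^2 - 80*r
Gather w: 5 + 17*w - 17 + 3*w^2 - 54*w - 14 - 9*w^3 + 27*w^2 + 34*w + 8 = -9*w^3 + 30*w^2 - 3*w - 18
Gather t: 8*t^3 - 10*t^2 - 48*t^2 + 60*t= 8*t^3 - 58*t^2 + 60*t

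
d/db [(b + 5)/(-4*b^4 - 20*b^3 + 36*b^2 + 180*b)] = 3*(b^2 - 3)/(4*b^2*(b^4 - 18*b^2 + 81))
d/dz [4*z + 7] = 4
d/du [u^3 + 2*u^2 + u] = 3*u^2 + 4*u + 1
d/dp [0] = 0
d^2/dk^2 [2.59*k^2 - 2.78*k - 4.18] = 5.18000000000000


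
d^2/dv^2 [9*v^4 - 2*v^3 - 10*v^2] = 108*v^2 - 12*v - 20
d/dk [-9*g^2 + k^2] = 2*k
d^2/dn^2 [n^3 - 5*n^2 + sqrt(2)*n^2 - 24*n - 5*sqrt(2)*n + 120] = 6*n - 10 + 2*sqrt(2)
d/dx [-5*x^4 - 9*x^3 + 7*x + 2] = -20*x^3 - 27*x^2 + 7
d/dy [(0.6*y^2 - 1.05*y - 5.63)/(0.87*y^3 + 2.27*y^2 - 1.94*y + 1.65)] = (-0.522*y^4 + 1.827*y^3 + 15.9138*y^2 + 27.5402*y - 12.6547)/(0.7569*y^6 + 3.9498*y^5 + 1.7773*y^4 - 5.9366*y^3 + 11.2546*y^2 - 6.402*y + 2.7225)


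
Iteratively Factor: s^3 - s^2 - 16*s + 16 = (s - 4)*(s^2 + 3*s - 4) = (s - 4)*(s - 1)*(s + 4)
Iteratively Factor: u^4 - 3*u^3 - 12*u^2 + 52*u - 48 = (u - 3)*(u^3 - 12*u + 16) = (u - 3)*(u - 2)*(u^2 + 2*u - 8) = (u - 3)*(u - 2)^2*(u + 4)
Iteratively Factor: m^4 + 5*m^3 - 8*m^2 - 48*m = (m + 4)*(m^3 + m^2 - 12*m) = (m - 3)*(m + 4)*(m^2 + 4*m) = m*(m - 3)*(m + 4)*(m + 4)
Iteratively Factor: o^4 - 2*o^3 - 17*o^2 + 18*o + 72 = (o - 4)*(o^3 + 2*o^2 - 9*o - 18) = (o - 4)*(o - 3)*(o^2 + 5*o + 6) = (o - 4)*(o - 3)*(o + 2)*(o + 3)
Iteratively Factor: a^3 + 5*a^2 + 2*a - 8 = (a + 2)*(a^2 + 3*a - 4) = (a - 1)*(a + 2)*(a + 4)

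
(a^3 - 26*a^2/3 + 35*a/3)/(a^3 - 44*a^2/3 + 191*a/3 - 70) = a/(a - 6)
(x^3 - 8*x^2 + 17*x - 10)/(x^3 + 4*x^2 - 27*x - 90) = (x^2 - 3*x + 2)/(x^2 + 9*x + 18)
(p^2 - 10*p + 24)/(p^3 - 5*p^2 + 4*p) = (p - 6)/(p*(p - 1))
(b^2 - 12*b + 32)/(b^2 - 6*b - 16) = (b - 4)/(b + 2)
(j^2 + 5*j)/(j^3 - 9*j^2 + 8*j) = (j + 5)/(j^2 - 9*j + 8)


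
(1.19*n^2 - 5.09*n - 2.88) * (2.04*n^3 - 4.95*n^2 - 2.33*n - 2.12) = 2.4276*n^5 - 16.2741*n^4 + 16.5476*n^3 + 23.5929*n^2 + 17.5012*n + 6.1056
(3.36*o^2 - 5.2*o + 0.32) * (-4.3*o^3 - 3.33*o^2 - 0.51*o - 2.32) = -14.448*o^5 + 11.1712*o^4 + 14.2264*o^3 - 6.2088*o^2 + 11.9008*o - 0.7424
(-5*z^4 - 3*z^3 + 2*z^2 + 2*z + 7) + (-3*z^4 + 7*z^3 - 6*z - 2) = -8*z^4 + 4*z^3 + 2*z^2 - 4*z + 5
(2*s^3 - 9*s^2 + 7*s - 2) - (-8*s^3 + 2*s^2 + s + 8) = 10*s^3 - 11*s^2 + 6*s - 10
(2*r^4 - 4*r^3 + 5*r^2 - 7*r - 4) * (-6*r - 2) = -12*r^5 + 20*r^4 - 22*r^3 + 32*r^2 + 38*r + 8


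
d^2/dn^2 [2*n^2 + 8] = 4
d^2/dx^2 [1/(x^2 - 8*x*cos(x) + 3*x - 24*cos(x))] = 2*(-(x^2 - 8*x*cos(x) + 3*x - 24*cos(x))*(4*x*cos(x) + 8*sin(x) + 12*cos(x) + 1) + (8*x*sin(x) + 2*x + 24*sin(x) - 8*cos(x) + 3)^2)/((x + 3)^3*(x - 8*cos(x))^3)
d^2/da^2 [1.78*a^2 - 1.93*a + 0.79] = 3.56000000000000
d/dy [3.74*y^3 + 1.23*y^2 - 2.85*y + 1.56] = 11.22*y^2 + 2.46*y - 2.85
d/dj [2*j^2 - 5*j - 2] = 4*j - 5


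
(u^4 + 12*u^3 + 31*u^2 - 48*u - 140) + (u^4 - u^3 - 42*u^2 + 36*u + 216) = 2*u^4 + 11*u^3 - 11*u^2 - 12*u + 76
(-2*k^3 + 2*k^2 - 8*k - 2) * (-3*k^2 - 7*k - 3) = 6*k^5 + 8*k^4 + 16*k^3 + 56*k^2 + 38*k + 6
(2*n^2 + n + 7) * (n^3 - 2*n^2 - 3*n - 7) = 2*n^5 - 3*n^4 - n^3 - 31*n^2 - 28*n - 49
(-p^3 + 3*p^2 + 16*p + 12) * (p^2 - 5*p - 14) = -p^5 + 8*p^4 + 15*p^3 - 110*p^2 - 284*p - 168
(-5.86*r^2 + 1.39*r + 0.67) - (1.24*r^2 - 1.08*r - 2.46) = -7.1*r^2 + 2.47*r + 3.13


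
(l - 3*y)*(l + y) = l^2 - 2*l*y - 3*y^2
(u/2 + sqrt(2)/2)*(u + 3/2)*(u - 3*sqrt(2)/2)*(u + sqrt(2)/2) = u^4/2 + 3*u^3/4 - 7*u^2/4 - 21*u/8 - 3*sqrt(2)*u/4 - 9*sqrt(2)/8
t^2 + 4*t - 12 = (t - 2)*(t + 6)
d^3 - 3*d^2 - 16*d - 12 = (d - 6)*(d + 1)*(d + 2)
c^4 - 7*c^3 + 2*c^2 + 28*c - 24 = (c - 6)*(c - 2)*(c - 1)*(c + 2)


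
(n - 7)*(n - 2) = n^2 - 9*n + 14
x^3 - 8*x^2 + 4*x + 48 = (x - 6)*(x - 4)*(x + 2)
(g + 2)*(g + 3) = g^2 + 5*g + 6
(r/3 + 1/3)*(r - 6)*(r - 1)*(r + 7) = r^4/3 + r^3/3 - 43*r^2/3 - r/3 + 14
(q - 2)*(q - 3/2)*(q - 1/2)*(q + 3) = q^4 - q^3 - 29*q^2/4 + 51*q/4 - 9/2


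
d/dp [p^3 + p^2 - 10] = p*(3*p + 2)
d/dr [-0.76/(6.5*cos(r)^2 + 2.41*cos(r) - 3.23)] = -(9.88*cos(r) + 1.8316)*sin(r)/(6.5*cos(r)^2 + 2.41*cos(r) - 3.23)^2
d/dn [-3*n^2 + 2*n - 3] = 2 - 6*n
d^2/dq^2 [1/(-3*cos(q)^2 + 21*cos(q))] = ((1 - cos(2*q))^2 + 105*cos(q)/4 + 51*cos(2*q)/2 - 21*cos(3*q)/4 - 153/2)/(3*(cos(q) - 7)^3*cos(q)^3)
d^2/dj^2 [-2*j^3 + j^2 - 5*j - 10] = 2 - 12*j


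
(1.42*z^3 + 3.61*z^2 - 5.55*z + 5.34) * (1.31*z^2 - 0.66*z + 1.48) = 1.8602*z^5 + 3.7919*z^4 - 7.5515*z^3 + 16.0012*z^2 - 11.7384*z + 7.9032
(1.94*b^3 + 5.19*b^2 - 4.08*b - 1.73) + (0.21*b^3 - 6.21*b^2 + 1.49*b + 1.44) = 2.15*b^3 - 1.02*b^2 - 2.59*b - 0.29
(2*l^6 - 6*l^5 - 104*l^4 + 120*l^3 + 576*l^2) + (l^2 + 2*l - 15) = 2*l^6 - 6*l^5 - 104*l^4 + 120*l^3 + 577*l^2 + 2*l - 15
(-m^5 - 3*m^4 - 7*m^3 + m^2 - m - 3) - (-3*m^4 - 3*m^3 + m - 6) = -m^5 - 4*m^3 + m^2 - 2*m + 3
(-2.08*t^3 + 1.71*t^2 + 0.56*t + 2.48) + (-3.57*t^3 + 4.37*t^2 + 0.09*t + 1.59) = -5.65*t^3 + 6.08*t^2 + 0.65*t + 4.07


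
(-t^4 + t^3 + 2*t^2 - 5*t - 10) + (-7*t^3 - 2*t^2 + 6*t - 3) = -t^4 - 6*t^3 + t - 13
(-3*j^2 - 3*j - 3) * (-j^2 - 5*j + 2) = 3*j^4 + 18*j^3 + 12*j^2 + 9*j - 6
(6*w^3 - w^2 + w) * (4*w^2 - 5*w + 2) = 24*w^5 - 34*w^4 + 21*w^3 - 7*w^2 + 2*w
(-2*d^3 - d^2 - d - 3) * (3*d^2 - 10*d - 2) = -6*d^5 + 17*d^4 + 11*d^3 + 3*d^2 + 32*d + 6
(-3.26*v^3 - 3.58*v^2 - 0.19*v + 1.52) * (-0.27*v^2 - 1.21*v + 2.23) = 0.8802*v^5 + 4.9112*v^4 - 2.8867*v^3 - 8.1639*v^2 - 2.2629*v + 3.3896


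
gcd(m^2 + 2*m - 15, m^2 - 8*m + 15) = m - 3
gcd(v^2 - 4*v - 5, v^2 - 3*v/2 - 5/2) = v + 1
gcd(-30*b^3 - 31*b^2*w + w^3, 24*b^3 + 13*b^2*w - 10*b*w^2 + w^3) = b + w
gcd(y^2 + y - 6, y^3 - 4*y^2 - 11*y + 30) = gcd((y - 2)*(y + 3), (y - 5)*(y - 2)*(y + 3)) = y^2 + y - 6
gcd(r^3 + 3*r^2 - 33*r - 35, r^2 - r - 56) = r + 7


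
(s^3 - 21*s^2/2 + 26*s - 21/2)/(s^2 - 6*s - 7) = (2*s^2 - 7*s + 3)/(2*(s + 1))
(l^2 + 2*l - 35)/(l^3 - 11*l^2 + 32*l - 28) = (l^2 + 2*l - 35)/(l^3 - 11*l^2 + 32*l - 28)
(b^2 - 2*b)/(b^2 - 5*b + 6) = b/(b - 3)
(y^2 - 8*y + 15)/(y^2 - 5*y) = (y - 3)/y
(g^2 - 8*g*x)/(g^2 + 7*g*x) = (g - 8*x)/(g + 7*x)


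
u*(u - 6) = u^2 - 6*u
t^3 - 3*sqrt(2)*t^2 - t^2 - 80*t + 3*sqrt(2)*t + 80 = (t - 1)*(t - 8*sqrt(2))*(t + 5*sqrt(2))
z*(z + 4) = z^2 + 4*z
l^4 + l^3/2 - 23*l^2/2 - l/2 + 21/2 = (l - 3)*(l - 1)*(l + 1)*(l + 7/2)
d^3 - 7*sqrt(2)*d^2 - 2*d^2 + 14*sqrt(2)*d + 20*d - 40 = (d - 2)*(d - 5*sqrt(2))*(d - 2*sqrt(2))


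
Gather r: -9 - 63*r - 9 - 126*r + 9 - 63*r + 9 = -252*r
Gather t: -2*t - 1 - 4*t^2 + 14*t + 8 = -4*t^2 + 12*t + 7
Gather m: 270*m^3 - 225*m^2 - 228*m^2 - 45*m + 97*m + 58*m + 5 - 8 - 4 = 270*m^3 - 453*m^2 + 110*m - 7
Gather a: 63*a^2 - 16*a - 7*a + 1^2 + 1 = 63*a^2 - 23*a + 2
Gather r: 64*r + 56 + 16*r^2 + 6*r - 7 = 16*r^2 + 70*r + 49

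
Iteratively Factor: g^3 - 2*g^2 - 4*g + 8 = (g + 2)*(g^2 - 4*g + 4) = (g - 2)*(g + 2)*(g - 2)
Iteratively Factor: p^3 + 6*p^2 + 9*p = (p)*(p^2 + 6*p + 9) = p*(p + 3)*(p + 3)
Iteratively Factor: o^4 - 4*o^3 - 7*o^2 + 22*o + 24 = (o + 1)*(o^3 - 5*o^2 - 2*o + 24) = (o + 1)*(o + 2)*(o^2 - 7*o + 12) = (o - 4)*(o + 1)*(o + 2)*(o - 3)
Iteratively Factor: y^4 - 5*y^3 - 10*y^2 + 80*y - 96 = (y - 3)*(y^3 - 2*y^2 - 16*y + 32) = (y - 3)*(y - 2)*(y^2 - 16) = (y - 3)*(y - 2)*(y + 4)*(y - 4)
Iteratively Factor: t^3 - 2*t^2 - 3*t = (t)*(t^2 - 2*t - 3) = t*(t + 1)*(t - 3)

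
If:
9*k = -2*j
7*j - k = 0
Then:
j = 0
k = 0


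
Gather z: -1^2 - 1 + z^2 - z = z^2 - z - 2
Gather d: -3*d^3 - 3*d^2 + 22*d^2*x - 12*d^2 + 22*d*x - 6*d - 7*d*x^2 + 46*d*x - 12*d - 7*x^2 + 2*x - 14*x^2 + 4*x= -3*d^3 + d^2*(22*x - 15) + d*(-7*x^2 + 68*x - 18) - 21*x^2 + 6*x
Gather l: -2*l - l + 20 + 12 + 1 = 33 - 3*l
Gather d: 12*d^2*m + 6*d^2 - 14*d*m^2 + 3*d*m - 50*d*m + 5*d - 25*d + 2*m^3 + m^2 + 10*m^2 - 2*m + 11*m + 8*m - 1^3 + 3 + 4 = d^2*(12*m + 6) + d*(-14*m^2 - 47*m - 20) + 2*m^3 + 11*m^2 + 17*m + 6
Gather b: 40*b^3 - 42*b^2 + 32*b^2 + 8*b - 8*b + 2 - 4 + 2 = 40*b^3 - 10*b^2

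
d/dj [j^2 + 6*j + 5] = 2*j + 6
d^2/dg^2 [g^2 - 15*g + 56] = 2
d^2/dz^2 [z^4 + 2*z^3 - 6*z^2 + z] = 12*z^2 + 12*z - 12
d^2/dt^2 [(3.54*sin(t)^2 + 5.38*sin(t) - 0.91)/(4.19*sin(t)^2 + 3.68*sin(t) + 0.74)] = (4.26325641456066e-14*sin(t)^6 - 39.8678500000002*sin(t)^5 + 142.8239*sin(t)^4 + 192.9971*sin(t)^3 - 153.77885*sin(t)^2 - 189.7004*sin(t) - 44.4287)/(73.560059*sin(t)^6 + 193.819344*sin(t)^5 + 209.20251*sin(t)^4 + 118.29728*sin(t)^3 + 36.94746*sin(t)^2 + 6.045504*sin(t) + 0.405224)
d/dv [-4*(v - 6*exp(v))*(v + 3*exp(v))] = 12*v*exp(v) - 8*v + 144*exp(2*v) + 12*exp(v)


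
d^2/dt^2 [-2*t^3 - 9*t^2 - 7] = -12*t - 18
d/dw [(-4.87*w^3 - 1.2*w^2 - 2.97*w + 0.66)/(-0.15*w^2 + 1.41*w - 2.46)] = (0.7305*w^4 - 13.7334*w^3 + 33.8031*w^2 + 6.102*w + 6.3756)/(0.0225*w^4 - 0.423*w^3 + 2.7261*w^2 - 6.9372*w + 6.0516)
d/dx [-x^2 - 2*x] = -2*x - 2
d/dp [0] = 0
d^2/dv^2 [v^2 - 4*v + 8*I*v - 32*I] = 2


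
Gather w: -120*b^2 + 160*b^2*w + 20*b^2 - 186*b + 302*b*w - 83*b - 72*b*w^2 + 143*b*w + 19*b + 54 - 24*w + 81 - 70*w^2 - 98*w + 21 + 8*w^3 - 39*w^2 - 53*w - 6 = -100*b^2 - 250*b + 8*w^3 + w^2*(-72*b - 109) + w*(160*b^2 + 445*b - 175) + 150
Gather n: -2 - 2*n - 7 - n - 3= -3*n - 12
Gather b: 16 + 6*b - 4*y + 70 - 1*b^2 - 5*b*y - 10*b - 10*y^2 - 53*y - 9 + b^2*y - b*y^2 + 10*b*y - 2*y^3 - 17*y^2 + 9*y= b^2*(y - 1) + b*(-y^2 + 5*y - 4) - 2*y^3 - 27*y^2 - 48*y + 77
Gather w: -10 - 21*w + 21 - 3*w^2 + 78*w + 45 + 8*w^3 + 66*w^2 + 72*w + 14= 8*w^3 + 63*w^2 + 129*w + 70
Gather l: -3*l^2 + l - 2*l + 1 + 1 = -3*l^2 - l + 2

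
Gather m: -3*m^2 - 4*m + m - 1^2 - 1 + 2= -3*m^2 - 3*m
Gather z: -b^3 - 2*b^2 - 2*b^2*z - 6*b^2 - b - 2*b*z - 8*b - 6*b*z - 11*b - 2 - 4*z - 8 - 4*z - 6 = -b^3 - 8*b^2 - 20*b + z*(-2*b^2 - 8*b - 8) - 16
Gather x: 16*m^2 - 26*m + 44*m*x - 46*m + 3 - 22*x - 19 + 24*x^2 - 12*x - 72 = 16*m^2 - 72*m + 24*x^2 + x*(44*m - 34) - 88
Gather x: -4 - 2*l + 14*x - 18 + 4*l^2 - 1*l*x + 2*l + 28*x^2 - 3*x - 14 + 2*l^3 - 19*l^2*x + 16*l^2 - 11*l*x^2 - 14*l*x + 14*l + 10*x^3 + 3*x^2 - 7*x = 2*l^3 + 20*l^2 + 14*l + 10*x^3 + x^2*(31 - 11*l) + x*(-19*l^2 - 15*l + 4) - 36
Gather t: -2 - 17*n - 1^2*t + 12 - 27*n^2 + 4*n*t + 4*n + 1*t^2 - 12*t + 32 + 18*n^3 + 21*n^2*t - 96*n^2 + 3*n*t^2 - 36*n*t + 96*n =18*n^3 - 123*n^2 + 83*n + t^2*(3*n + 1) + t*(21*n^2 - 32*n - 13) + 42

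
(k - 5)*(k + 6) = k^2 + k - 30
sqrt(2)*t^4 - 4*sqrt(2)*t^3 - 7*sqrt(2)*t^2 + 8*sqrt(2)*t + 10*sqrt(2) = (t - 5)*(t - sqrt(2))*(t + sqrt(2))*(sqrt(2)*t + sqrt(2))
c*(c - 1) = c^2 - c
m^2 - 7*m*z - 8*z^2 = (m - 8*z)*(m + z)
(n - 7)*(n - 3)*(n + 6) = n^3 - 4*n^2 - 39*n + 126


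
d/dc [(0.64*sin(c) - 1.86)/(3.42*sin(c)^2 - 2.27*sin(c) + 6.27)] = (-2.1888*sin(c)^2 + 12.7224*sin(c) - 0.2094)*cos(c)/(11.6964*sin(c)^4 - 15.5268*sin(c)^3 + 48.0397*sin(c)^2 - 28.4658*sin(c) + 39.3129)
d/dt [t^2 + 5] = 2*t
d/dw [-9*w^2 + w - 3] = 1 - 18*w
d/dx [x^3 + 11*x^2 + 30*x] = 3*x^2 + 22*x + 30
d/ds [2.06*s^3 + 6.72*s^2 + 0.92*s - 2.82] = 6.18*s^2 + 13.44*s + 0.92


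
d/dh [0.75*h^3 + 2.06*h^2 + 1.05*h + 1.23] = 2.25*h^2 + 4.12*h + 1.05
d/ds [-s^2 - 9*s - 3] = -2*s - 9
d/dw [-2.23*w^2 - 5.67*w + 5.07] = -4.46*w - 5.67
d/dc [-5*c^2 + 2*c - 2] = 2 - 10*c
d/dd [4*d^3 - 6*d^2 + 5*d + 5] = 12*d^2 - 12*d + 5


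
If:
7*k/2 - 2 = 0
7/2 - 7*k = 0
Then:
No Solution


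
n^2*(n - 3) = n^3 - 3*n^2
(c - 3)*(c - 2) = c^2 - 5*c + 6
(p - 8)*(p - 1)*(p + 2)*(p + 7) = p^4 - 59*p^2 - 54*p + 112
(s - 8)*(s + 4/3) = s^2 - 20*s/3 - 32/3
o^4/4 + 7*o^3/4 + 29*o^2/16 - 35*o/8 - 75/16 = (o/4 + 1/4)*(o - 3/2)*(o + 5/2)*(o + 5)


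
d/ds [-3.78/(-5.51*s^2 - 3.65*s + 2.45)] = (-41.6556*s - 13.797)/(5.51*s^2 + 3.65*s - 2.45)^2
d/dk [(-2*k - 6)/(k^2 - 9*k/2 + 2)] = 4*(2*k^2 + 12*k - 31)/(4*k^4 - 36*k^3 + 97*k^2 - 72*k + 16)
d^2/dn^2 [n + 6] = 0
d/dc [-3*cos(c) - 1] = 3*sin(c)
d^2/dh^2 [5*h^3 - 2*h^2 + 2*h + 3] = 30*h - 4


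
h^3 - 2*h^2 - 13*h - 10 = (h - 5)*(h + 1)*(h + 2)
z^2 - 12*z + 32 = (z - 8)*(z - 4)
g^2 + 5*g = g*(g + 5)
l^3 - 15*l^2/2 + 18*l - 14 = (l - 7/2)*(l - 2)^2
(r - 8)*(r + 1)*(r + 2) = r^3 - 5*r^2 - 22*r - 16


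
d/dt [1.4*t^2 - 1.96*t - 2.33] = 2.8*t - 1.96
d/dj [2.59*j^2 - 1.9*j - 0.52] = 5.18*j - 1.9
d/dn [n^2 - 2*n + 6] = 2*n - 2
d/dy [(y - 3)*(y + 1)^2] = (y + 1)*(3*y - 5)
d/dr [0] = 0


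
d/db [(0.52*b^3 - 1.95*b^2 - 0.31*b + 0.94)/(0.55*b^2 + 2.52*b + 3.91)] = (0.286*b^4 + 2.6208*b^3 + 1.3561*b^2 - 16.283*b - 3.5809)/(0.3025*b^4 + 2.772*b^3 + 10.6514*b^2 + 19.7064*b + 15.2881)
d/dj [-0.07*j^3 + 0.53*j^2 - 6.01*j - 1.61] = -0.21*j^2 + 1.06*j - 6.01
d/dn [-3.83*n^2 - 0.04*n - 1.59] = -7.66*n - 0.04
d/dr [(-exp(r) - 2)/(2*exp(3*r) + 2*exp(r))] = (exp(3*r) + 3*exp(2*r) + 1)/(exp(5*r) + 2*exp(3*r) + exp(r))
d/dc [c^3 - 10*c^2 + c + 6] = 3*c^2 - 20*c + 1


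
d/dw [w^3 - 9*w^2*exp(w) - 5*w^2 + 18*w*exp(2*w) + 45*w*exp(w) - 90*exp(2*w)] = -9*w^2*exp(w) + 3*w^2 + 36*w*exp(2*w) + 27*w*exp(w) - 10*w - 162*exp(2*w) + 45*exp(w)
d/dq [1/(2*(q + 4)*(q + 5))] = (-q - 9/2)/(q^4 + 18*q^3 + 121*q^2 + 360*q + 400)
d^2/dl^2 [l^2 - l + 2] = 2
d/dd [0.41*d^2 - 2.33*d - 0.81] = 0.82*d - 2.33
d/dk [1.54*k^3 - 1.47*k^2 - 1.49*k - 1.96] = 4.62*k^2 - 2.94*k - 1.49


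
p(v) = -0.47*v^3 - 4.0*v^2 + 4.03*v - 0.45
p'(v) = -1.41*v^2 - 8.0*v + 4.03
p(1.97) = -11.63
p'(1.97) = -17.20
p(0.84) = -0.17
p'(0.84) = -3.68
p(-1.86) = -18.76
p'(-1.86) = 14.03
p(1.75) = -8.17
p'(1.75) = -14.29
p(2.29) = -17.84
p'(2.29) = -21.68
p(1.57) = -5.80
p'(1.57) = -12.01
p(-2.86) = -33.70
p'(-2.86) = 15.38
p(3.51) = -55.91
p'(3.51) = -41.42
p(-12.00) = 187.35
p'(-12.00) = -103.01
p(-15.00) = 625.35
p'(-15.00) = -193.22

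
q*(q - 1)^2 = q^3 - 2*q^2 + q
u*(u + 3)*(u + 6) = u^3 + 9*u^2 + 18*u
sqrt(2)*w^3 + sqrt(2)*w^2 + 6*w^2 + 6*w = w*(w + 3*sqrt(2))*(sqrt(2)*w + sqrt(2))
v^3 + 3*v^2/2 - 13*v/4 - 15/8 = (v - 3/2)*(v + 1/2)*(v + 5/2)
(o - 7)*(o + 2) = o^2 - 5*o - 14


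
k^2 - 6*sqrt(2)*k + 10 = (k - 5*sqrt(2))*(k - sqrt(2))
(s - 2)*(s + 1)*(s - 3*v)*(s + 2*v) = s^4 - s^3*v - s^3 - 6*s^2*v^2 + s^2*v - 2*s^2 + 6*s*v^2 + 2*s*v + 12*v^2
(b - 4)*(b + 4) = b^2 - 16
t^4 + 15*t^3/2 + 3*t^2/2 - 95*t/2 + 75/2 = (t - 3/2)*(t - 1)*(t + 5)^2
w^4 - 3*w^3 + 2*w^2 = w^2*(w - 2)*(w - 1)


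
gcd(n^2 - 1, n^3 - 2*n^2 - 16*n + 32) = 1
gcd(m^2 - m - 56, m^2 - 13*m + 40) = m - 8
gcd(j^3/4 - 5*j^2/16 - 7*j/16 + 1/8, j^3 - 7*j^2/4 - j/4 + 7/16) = 1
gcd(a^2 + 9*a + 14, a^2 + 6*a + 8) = a + 2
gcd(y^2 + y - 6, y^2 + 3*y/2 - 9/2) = y + 3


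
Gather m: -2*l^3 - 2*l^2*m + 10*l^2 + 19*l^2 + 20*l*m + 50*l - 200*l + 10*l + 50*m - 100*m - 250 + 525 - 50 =-2*l^3 + 29*l^2 - 140*l + m*(-2*l^2 + 20*l - 50) + 225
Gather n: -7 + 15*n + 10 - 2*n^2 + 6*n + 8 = -2*n^2 + 21*n + 11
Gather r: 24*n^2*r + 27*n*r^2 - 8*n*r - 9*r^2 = r^2*(27*n - 9) + r*(24*n^2 - 8*n)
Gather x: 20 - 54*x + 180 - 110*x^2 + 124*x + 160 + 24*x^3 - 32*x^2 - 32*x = 24*x^3 - 142*x^2 + 38*x + 360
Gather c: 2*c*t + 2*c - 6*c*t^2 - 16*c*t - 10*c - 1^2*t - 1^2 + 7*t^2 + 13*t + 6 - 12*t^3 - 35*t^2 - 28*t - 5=c*(-6*t^2 - 14*t - 8) - 12*t^3 - 28*t^2 - 16*t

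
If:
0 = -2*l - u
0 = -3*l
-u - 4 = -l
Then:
No Solution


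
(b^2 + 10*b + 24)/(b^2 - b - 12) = (b^2 + 10*b + 24)/(b^2 - b - 12)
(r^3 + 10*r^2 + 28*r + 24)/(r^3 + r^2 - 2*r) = (r^2 + 8*r + 12)/(r*(r - 1))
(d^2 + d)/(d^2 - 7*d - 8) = d/(d - 8)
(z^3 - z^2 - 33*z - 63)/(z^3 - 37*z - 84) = (z + 3)/(z + 4)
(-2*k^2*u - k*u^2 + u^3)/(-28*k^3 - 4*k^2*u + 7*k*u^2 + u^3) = u*(k + u)/(14*k^2 + 9*k*u + u^2)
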